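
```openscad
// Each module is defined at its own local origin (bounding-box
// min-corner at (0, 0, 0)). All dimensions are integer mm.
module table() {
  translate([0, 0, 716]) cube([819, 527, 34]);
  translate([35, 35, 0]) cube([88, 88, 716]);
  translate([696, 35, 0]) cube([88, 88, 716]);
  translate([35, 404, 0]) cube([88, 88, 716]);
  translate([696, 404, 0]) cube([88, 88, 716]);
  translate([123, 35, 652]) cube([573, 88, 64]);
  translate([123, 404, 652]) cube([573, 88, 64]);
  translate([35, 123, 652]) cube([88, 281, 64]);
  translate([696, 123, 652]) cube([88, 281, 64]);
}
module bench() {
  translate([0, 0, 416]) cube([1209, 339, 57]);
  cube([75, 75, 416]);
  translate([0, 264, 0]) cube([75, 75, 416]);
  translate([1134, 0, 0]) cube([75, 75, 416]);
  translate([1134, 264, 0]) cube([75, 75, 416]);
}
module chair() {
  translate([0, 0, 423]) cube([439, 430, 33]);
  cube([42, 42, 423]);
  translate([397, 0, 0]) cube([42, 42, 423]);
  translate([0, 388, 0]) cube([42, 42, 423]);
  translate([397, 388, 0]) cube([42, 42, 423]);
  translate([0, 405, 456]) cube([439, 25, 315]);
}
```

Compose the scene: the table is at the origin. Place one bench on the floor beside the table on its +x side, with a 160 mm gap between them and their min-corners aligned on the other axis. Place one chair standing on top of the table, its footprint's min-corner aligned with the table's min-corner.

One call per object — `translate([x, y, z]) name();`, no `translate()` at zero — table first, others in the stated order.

table();
translate([979, 0, 0]) bench();
translate([0, 0, 750]) chair();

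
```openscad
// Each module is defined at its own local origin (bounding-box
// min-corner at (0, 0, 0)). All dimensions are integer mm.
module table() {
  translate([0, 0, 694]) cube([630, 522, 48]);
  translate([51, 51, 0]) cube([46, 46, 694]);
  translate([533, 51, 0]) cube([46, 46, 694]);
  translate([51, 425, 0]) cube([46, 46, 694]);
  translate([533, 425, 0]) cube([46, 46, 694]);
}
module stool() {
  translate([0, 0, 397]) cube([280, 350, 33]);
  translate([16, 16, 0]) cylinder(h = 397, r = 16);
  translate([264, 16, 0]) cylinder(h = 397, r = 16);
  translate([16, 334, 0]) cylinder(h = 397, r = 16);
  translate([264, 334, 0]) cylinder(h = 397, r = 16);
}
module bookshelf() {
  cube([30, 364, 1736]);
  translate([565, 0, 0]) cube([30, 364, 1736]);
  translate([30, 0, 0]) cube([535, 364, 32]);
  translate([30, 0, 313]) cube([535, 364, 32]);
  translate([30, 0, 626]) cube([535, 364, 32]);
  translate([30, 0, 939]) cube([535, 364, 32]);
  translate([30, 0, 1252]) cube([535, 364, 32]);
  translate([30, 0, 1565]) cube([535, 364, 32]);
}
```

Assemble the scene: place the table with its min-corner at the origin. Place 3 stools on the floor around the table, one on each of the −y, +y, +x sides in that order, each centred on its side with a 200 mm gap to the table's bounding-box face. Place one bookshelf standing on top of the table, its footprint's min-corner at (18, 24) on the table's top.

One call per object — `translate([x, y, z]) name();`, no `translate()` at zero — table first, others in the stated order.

table();
translate([175, -550, 0]) stool();
translate([175, 722, 0]) stool();
translate([830, 86, 0]) stool();
translate([18, 24, 742]) bookshelf();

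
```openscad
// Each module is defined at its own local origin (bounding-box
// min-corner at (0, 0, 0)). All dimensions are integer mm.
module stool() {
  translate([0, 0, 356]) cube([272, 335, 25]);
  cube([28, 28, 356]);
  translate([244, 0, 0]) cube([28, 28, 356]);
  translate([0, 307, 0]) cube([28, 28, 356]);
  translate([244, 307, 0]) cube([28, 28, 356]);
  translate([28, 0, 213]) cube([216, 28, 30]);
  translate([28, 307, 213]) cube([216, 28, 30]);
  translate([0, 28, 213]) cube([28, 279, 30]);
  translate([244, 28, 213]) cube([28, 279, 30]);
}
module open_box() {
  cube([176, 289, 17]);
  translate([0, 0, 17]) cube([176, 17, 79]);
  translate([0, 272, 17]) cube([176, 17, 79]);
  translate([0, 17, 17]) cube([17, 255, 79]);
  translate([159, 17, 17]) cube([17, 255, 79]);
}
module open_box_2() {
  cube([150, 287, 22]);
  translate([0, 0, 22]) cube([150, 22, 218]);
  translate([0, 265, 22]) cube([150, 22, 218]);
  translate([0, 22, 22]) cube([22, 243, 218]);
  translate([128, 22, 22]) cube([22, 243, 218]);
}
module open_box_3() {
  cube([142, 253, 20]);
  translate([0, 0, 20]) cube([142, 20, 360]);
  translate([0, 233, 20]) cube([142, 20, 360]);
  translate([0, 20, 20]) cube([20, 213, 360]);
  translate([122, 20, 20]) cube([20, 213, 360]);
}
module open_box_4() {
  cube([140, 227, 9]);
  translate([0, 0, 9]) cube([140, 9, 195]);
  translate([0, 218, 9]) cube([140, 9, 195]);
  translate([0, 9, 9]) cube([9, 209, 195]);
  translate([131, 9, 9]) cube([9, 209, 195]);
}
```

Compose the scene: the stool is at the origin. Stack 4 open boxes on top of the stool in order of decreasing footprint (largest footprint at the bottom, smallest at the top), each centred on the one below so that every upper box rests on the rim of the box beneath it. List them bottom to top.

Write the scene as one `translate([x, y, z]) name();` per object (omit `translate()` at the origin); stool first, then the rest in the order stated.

stool();
translate([48, 23, 381]) open_box();
translate([61, 24, 477]) open_box_2();
translate([65, 41, 717]) open_box_3();
translate([66, 54, 1097]) open_box_4();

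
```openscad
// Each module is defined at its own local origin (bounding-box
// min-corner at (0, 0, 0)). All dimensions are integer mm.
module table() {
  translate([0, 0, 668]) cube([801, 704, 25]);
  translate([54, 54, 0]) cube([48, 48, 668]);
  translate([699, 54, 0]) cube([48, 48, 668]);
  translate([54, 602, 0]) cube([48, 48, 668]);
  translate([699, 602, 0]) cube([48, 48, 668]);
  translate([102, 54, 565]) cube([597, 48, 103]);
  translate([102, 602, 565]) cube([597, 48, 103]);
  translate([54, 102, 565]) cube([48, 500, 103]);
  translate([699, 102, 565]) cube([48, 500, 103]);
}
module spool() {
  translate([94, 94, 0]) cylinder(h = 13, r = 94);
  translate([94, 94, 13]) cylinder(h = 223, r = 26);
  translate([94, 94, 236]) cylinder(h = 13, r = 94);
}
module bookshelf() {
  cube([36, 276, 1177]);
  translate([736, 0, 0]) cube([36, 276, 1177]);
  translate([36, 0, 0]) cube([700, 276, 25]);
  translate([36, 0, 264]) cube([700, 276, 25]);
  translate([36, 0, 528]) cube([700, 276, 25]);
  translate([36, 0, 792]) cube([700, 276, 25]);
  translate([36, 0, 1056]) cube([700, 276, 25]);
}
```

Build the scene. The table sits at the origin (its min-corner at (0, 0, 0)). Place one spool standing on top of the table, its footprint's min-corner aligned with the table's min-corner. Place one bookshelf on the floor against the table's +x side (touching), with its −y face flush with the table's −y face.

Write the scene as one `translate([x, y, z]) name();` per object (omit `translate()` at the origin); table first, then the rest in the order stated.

table();
translate([0, 0, 693]) spool();
translate([801, 0, 0]) bookshelf();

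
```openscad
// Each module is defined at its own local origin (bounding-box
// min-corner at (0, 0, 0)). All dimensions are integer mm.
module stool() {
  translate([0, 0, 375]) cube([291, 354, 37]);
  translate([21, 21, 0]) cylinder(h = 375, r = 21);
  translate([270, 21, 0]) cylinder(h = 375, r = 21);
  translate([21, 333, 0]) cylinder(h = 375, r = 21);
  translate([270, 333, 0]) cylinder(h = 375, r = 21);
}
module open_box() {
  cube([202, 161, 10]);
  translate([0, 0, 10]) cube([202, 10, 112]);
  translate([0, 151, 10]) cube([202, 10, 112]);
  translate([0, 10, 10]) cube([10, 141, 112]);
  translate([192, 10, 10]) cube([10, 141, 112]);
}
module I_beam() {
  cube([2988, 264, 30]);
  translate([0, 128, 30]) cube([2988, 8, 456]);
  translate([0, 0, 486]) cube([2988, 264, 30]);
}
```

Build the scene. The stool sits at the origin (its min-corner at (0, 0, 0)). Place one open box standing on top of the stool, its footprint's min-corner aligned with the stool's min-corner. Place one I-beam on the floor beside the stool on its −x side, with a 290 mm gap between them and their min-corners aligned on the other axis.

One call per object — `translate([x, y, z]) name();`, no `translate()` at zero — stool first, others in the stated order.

stool();
translate([0, 0, 412]) open_box();
translate([-3278, 0, 0]) I_beam();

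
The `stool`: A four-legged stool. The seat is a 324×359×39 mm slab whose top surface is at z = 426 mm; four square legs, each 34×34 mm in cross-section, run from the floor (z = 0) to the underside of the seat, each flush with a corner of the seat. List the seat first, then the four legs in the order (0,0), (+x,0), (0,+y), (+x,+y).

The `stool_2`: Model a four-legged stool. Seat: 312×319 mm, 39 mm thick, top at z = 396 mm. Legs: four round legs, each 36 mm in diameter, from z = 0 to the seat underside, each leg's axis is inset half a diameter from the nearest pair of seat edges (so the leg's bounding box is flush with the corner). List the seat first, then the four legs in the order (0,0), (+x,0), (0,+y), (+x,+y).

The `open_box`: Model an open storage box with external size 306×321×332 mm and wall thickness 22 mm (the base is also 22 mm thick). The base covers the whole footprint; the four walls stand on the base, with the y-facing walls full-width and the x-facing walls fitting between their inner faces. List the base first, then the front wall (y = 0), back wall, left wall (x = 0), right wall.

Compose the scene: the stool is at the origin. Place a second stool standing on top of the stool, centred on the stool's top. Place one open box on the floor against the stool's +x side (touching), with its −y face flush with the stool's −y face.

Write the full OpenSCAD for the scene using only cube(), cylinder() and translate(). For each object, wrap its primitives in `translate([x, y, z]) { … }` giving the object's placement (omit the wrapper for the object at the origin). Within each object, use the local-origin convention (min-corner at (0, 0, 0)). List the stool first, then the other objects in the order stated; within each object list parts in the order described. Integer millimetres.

translate([0, 0, 387]) cube([324, 359, 39]);
cube([34, 34, 387]);
translate([290, 0, 0]) cube([34, 34, 387]);
translate([0, 325, 0]) cube([34, 34, 387]);
translate([290, 325, 0]) cube([34, 34, 387]);
translate([6, 20, 426]) {
  translate([0, 0, 357]) cube([312, 319, 39]);
  translate([18, 18, 0]) cylinder(h = 357, r = 18);
  translate([294, 18, 0]) cylinder(h = 357, r = 18);
  translate([18, 301, 0]) cylinder(h = 357, r = 18);
  translate([294, 301, 0]) cylinder(h = 357, r = 18);
}
translate([324, 0, 0]) {
  cube([306, 321, 22]);
  translate([0, 0, 22]) cube([306, 22, 310]);
  translate([0, 299, 22]) cube([306, 22, 310]);
  translate([0, 22, 22]) cube([22, 277, 310]);
  translate([284, 22, 22]) cube([22, 277, 310]);
}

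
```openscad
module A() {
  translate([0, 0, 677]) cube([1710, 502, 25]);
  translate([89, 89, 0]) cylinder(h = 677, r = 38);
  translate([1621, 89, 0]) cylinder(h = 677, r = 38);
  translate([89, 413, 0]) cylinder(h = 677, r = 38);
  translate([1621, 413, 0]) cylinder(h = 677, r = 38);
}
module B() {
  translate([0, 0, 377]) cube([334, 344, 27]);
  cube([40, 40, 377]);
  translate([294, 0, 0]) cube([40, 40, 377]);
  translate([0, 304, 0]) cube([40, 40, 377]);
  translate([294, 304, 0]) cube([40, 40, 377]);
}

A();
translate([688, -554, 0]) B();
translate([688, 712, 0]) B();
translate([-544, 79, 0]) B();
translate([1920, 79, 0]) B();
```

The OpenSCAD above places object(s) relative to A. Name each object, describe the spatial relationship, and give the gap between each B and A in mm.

Each stool's nearest face is 210 mm from the table's bounding box.

A is a table. B is a stool. Four stools sit around the table at the −y, +y, −x, +x sides. The gap between each stool and the table is 210 mm.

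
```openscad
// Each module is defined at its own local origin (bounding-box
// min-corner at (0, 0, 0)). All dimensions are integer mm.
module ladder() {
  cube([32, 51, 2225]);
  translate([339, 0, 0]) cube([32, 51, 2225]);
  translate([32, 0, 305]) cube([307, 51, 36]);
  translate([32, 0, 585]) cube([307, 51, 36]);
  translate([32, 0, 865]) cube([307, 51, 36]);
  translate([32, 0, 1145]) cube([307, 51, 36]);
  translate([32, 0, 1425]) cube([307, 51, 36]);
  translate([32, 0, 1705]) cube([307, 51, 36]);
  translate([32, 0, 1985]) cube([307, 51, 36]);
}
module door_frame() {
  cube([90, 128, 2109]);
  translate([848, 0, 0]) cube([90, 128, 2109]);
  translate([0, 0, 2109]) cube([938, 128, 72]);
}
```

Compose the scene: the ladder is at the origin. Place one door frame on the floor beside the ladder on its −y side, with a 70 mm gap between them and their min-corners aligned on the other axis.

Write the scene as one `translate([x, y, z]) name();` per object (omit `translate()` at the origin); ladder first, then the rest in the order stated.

ladder();
translate([0, -198, 0]) door_frame();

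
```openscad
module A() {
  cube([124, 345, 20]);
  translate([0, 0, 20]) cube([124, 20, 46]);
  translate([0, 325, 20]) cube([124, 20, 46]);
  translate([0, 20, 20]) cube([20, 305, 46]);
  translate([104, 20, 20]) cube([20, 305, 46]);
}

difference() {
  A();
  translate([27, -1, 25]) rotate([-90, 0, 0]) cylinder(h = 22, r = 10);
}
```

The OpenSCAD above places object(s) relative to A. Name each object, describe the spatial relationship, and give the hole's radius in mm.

A is an open box. The open box has a circular hole through its front wall. The hole's radius is 10 mm.

The subtracted cylinder has r = 10 mm.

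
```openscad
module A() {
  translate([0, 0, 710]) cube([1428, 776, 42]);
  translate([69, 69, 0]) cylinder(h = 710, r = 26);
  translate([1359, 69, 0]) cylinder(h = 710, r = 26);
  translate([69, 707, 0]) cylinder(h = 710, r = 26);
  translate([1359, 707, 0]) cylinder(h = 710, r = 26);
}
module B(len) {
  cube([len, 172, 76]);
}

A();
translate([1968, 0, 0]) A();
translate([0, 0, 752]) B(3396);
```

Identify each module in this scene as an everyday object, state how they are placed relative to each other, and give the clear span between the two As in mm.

A is a table. B is a beam. A beam spans the tops of two tables. The clear span between the two tables is 540 mm.

Second table starts at x = 1968; first ends at x = 1428; clear span = 1968 − 1428 = 540 mm.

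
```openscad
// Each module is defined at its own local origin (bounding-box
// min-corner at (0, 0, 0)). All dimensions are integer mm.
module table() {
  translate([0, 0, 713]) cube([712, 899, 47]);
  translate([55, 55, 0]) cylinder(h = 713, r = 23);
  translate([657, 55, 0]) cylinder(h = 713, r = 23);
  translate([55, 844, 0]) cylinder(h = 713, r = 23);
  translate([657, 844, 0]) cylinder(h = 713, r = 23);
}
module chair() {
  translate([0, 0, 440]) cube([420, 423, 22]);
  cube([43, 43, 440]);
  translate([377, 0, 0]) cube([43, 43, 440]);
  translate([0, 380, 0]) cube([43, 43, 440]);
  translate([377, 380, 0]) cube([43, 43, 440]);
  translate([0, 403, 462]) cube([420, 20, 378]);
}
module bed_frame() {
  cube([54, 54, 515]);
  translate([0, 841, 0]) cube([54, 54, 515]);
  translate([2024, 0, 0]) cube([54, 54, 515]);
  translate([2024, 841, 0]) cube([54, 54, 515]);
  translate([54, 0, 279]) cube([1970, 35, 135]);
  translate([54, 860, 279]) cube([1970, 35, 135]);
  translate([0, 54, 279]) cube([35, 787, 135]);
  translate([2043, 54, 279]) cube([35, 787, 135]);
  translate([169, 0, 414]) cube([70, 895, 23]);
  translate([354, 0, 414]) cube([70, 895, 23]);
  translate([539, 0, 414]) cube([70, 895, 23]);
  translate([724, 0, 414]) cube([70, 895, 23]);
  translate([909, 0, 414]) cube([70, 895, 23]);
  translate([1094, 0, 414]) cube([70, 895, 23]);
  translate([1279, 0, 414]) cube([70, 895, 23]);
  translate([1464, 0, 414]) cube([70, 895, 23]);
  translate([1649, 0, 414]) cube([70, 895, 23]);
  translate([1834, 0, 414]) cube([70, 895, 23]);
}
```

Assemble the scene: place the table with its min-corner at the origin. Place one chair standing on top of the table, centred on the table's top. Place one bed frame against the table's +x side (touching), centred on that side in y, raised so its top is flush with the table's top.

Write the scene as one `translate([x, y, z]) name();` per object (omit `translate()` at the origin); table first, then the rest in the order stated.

table();
translate([146, 238, 760]) chair();
translate([712, 2, 245]) bed_frame();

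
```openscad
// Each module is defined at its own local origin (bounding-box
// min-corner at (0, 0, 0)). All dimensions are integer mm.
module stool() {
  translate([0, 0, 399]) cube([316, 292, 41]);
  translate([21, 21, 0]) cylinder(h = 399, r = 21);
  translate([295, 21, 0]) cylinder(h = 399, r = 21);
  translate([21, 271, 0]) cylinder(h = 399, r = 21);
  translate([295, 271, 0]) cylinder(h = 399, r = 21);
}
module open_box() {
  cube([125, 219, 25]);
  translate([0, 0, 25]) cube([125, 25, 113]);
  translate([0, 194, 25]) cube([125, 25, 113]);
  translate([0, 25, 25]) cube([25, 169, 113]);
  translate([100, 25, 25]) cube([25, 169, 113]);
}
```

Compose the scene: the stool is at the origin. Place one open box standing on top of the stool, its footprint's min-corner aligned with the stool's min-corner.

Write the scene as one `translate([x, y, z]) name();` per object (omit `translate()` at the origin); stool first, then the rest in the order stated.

stool();
translate([0, 0, 440]) open_box();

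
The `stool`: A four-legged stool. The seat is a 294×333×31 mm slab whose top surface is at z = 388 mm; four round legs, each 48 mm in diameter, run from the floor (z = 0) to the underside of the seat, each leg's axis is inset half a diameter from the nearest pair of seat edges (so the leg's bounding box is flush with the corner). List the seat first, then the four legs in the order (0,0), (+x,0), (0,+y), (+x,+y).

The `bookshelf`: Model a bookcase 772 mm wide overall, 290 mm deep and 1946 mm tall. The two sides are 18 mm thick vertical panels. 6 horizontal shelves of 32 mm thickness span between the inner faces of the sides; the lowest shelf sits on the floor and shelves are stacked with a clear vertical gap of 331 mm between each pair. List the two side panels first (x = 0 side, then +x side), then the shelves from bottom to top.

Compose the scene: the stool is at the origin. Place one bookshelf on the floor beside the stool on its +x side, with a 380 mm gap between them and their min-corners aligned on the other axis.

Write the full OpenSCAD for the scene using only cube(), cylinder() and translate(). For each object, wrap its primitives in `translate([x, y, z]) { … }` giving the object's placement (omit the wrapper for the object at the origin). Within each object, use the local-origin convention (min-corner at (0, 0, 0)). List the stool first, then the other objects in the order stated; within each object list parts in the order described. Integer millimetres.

translate([0, 0, 357]) cube([294, 333, 31]);
translate([24, 24, 0]) cylinder(h = 357, r = 24);
translate([270, 24, 0]) cylinder(h = 357, r = 24);
translate([24, 309, 0]) cylinder(h = 357, r = 24);
translate([270, 309, 0]) cylinder(h = 357, r = 24);
translate([674, 0, 0]) {
  cube([18, 290, 1946]);
  translate([754, 0, 0]) cube([18, 290, 1946]);
  translate([18, 0, 0]) cube([736, 290, 32]);
  translate([18, 0, 363]) cube([736, 290, 32]);
  translate([18, 0, 726]) cube([736, 290, 32]);
  translate([18, 0, 1089]) cube([736, 290, 32]);
  translate([18, 0, 1452]) cube([736, 290, 32]);
  translate([18, 0, 1815]) cube([736, 290, 32]);
}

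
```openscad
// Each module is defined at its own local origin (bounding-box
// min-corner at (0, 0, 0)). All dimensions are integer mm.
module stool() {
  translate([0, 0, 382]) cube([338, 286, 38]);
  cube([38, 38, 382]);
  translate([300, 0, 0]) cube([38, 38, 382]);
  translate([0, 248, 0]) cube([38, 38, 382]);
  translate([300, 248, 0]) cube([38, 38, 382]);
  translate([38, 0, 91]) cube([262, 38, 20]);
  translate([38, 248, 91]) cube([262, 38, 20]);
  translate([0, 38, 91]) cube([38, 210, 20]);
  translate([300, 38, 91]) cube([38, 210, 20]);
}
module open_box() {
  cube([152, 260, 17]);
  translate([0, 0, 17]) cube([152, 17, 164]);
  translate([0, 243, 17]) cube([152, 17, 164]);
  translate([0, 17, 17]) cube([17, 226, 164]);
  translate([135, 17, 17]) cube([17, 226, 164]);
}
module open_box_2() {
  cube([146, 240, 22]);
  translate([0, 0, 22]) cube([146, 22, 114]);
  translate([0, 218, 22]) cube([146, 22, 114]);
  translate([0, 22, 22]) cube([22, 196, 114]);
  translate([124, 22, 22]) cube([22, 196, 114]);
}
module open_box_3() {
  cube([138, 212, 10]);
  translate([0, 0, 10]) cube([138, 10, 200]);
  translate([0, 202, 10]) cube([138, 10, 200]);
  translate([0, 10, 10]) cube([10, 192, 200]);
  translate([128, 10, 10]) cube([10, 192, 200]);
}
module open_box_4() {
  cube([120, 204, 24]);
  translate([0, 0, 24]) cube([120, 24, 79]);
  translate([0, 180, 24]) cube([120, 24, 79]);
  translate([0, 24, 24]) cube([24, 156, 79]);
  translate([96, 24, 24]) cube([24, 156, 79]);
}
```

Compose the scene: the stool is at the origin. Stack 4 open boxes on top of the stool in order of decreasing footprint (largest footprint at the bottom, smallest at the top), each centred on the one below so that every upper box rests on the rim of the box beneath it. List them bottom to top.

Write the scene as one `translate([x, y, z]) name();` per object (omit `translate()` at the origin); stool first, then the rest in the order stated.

stool();
translate([93, 13, 420]) open_box();
translate([96, 23, 601]) open_box_2();
translate([100, 37, 737]) open_box_3();
translate([109, 41, 947]) open_box_4();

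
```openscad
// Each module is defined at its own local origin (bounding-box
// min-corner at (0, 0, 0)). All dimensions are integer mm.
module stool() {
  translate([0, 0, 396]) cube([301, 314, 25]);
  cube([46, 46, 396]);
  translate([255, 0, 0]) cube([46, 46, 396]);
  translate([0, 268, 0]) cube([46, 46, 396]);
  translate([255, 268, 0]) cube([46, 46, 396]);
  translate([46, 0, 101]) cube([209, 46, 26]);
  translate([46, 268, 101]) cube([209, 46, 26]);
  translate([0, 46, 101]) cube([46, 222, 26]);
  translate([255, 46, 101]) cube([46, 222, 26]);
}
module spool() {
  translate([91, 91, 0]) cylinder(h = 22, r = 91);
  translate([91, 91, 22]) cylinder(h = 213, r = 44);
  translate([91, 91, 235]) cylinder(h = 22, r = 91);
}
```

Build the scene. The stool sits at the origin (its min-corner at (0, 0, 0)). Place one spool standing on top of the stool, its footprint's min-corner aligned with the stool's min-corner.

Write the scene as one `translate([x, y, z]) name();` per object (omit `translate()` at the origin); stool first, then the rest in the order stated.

stool();
translate([0, 0, 421]) spool();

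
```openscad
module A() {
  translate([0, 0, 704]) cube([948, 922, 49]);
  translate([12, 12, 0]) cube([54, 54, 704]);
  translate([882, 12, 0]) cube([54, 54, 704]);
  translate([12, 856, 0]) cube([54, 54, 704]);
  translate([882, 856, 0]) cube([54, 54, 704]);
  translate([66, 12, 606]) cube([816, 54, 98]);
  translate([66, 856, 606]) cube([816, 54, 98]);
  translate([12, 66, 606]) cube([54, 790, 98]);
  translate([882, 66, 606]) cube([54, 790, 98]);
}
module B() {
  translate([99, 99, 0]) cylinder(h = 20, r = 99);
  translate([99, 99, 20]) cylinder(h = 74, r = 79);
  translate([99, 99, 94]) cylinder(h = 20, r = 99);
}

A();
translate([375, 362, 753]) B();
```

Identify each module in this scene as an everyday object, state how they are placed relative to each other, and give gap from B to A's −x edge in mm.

A is a table. B is a spool. The spool is on top of the table, centred. The gap from the spool to the table's −x edge is 375 mm.

The spool's min-x is at 375; the table's min-x is 0; gap = 375 mm.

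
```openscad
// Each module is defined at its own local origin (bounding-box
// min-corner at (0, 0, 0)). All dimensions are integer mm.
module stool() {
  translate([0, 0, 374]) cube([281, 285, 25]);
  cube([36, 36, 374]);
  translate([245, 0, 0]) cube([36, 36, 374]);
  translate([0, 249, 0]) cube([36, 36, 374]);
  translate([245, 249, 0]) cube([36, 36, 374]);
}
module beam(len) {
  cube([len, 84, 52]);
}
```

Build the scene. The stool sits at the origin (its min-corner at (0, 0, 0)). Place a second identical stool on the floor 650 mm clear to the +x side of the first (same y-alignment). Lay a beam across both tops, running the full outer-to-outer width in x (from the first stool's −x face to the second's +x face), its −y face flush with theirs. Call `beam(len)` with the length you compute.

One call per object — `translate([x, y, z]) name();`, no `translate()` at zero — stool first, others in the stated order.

stool();
translate([931, 0, 0]) stool();
translate([0, 0, 399]) beam(1212);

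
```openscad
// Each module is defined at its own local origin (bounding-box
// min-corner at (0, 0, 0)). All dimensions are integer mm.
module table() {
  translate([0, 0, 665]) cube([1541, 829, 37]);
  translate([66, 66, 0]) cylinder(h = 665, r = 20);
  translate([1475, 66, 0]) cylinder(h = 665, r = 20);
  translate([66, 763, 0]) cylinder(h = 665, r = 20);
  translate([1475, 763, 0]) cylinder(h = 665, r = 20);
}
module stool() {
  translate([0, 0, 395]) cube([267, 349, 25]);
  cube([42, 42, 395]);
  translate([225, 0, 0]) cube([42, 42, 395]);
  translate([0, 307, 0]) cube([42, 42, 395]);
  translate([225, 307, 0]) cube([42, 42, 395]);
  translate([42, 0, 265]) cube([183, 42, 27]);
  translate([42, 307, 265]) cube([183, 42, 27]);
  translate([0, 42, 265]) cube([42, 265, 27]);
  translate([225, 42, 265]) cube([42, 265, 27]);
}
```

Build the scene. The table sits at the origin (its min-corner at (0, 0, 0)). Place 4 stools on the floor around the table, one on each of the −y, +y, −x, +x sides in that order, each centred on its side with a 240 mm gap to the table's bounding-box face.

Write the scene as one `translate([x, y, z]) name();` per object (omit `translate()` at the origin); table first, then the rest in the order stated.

table();
translate([637, -589, 0]) stool();
translate([637, 1069, 0]) stool();
translate([-507, 240, 0]) stool();
translate([1781, 240, 0]) stool();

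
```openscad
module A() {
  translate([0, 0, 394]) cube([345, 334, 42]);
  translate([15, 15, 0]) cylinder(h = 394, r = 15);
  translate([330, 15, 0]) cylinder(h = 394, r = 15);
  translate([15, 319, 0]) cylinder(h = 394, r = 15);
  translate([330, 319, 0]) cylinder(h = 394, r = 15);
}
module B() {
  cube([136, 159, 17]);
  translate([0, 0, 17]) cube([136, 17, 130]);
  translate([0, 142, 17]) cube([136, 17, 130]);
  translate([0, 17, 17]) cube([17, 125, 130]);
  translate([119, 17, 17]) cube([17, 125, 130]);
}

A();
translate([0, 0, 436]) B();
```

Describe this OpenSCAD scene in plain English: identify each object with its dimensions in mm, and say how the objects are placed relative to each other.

A is a four-legged stool. The seat is a 345×334×42 mm slab whose top surface is at z = 436 mm; four round legs, each 30 mm in diameter, run from the floor (z = 0) to the underside of the seat, each leg's axis is inset half a diameter from the nearest pair of seat edges (so the leg's bounding box is flush with the corner).

B is an open storage box with external size 136×159×147 mm and wall thickness 17 mm (the base is also 17 mm thick). The base covers the whole footprint; the four walls stand on the base, with the y-facing walls full-width and the x-facing walls fitting between their inner faces.

The open box is on top of the stool.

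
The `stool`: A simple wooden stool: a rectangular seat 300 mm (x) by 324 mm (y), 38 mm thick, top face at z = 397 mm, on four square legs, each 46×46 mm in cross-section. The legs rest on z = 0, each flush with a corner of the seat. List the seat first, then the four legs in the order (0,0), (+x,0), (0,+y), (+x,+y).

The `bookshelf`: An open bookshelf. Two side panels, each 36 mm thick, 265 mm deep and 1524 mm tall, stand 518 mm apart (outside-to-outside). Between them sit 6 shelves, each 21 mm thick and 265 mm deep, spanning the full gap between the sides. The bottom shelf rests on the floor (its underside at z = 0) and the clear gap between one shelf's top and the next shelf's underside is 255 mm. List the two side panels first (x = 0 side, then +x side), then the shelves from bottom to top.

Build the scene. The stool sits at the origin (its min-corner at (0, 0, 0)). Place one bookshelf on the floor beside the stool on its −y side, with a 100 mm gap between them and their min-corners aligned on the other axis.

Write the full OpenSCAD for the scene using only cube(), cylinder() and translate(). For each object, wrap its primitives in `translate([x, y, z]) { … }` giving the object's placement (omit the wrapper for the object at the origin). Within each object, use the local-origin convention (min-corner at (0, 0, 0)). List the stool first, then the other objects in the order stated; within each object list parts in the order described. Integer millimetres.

translate([0, 0, 359]) cube([300, 324, 38]);
cube([46, 46, 359]);
translate([254, 0, 0]) cube([46, 46, 359]);
translate([0, 278, 0]) cube([46, 46, 359]);
translate([254, 278, 0]) cube([46, 46, 359]);
translate([0, -365, 0]) {
  cube([36, 265, 1524]);
  translate([482, 0, 0]) cube([36, 265, 1524]);
  translate([36, 0, 0]) cube([446, 265, 21]);
  translate([36, 0, 276]) cube([446, 265, 21]);
  translate([36, 0, 552]) cube([446, 265, 21]);
  translate([36, 0, 828]) cube([446, 265, 21]);
  translate([36, 0, 1104]) cube([446, 265, 21]);
  translate([36, 0, 1380]) cube([446, 265, 21]);
}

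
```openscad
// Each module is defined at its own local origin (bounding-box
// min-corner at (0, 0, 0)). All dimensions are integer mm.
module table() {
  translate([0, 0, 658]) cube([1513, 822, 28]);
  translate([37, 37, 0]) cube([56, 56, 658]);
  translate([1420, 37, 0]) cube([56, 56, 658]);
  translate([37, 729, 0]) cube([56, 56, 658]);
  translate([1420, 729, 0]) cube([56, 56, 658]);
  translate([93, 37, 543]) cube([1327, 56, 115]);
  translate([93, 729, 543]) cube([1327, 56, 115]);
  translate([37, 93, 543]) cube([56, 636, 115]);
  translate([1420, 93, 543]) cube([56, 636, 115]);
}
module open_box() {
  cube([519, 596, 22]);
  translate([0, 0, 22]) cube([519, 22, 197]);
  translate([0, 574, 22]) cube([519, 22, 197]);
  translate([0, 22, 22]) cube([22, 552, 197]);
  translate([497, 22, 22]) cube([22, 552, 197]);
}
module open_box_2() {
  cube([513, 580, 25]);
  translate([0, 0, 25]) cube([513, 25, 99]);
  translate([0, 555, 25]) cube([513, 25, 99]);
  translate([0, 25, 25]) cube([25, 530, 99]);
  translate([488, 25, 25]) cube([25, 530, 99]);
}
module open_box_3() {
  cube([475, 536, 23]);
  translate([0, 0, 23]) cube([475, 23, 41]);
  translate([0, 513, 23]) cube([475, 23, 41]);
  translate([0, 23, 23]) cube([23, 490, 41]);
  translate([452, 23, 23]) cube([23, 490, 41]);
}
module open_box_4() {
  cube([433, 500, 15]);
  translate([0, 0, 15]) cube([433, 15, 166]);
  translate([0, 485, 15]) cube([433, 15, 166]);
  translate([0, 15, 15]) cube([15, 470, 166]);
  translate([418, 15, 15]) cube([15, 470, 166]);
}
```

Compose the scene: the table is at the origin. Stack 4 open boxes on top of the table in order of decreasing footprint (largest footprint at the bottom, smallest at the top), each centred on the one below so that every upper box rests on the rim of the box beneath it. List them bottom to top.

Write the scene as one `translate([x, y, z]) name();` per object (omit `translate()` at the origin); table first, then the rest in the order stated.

table();
translate([497, 113, 686]) open_box();
translate([500, 121, 905]) open_box_2();
translate([519, 143, 1029]) open_box_3();
translate([540, 161, 1093]) open_box_4();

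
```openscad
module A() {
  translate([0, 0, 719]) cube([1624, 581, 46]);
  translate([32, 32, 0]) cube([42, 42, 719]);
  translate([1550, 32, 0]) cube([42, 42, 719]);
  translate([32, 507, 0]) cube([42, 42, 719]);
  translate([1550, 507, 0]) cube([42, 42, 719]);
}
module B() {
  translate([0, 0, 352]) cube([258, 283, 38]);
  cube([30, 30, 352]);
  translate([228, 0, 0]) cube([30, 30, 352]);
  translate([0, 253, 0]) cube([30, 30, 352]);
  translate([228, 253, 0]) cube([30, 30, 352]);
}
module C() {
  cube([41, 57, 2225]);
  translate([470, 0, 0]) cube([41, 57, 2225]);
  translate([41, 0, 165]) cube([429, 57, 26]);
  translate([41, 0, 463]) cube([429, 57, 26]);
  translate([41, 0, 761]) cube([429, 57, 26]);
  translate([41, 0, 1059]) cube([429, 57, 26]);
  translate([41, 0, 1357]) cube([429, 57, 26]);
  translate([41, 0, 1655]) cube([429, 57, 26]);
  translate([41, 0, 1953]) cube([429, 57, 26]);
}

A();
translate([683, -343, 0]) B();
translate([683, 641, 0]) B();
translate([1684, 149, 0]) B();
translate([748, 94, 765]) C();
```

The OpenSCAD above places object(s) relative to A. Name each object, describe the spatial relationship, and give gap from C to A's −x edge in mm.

A is a table. B is a stool. C is a ladder. Three stools sit around the table at the −y, +y, +x sides. The ladder is on top of the table. The gap from the ladder to the table's −x edge is 748 mm.

The ladder's min-x is at 748; the table's min-x is 0; gap = 748 mm.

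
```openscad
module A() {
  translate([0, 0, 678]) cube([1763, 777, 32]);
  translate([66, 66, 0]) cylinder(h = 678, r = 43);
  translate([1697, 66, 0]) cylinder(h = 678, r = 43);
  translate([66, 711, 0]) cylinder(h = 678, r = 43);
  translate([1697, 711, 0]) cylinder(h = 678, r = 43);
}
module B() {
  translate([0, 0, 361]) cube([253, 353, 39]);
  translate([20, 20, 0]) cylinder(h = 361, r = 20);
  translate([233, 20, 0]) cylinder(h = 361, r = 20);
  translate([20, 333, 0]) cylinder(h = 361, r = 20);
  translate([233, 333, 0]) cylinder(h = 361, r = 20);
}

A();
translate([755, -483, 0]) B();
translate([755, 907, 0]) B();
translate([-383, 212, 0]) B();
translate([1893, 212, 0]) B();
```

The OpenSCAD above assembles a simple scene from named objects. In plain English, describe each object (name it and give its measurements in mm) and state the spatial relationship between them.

A is a rectangular dining table. The top is 1763×777×32 mm with its upper surface at z = 710 mm. It stands on four round legs of 86 mm diameter, each leg's bounding box inset 23 mm from the nearest pair of top edges, running from the floor to the underside of the top.

B is a four-legged stool. The seat is a 253×353×39 mm slab whose top surface is at z = 400 mm; four round legs, each 40 mm in diameter, run from the floor (z = 0) to the underside of the seat, each leg's axis is inset half a diameter from the nearest pair of seat edges (so the leg's bounding box is flush with the corner).

Four stools sit around the table at the −y, +y, −x, +x sides.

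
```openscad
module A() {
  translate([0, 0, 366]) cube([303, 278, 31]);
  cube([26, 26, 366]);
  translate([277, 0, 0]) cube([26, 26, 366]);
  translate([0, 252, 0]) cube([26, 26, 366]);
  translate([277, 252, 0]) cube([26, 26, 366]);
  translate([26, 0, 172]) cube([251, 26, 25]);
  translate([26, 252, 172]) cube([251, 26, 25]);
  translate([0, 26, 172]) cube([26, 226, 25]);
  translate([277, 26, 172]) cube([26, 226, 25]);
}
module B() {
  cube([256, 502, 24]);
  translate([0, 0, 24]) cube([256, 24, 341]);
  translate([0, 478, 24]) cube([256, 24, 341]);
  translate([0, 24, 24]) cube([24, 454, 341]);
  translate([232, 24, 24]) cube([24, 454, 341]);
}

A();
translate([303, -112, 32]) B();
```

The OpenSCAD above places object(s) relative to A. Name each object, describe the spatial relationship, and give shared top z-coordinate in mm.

A is a stool. B is an open box. The open box is beside the stool with their tops flush at z = 397. The shared top z-coordinate is 397 mm.

Both tops at z = 397 mm.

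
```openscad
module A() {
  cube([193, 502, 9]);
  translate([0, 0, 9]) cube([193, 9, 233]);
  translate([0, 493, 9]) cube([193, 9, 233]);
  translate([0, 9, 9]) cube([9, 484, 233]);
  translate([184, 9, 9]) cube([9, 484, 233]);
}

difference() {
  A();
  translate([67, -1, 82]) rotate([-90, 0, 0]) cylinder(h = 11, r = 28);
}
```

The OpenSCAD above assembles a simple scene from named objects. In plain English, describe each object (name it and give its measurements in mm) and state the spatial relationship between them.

A is an open storage box with external size 193×502×242 mm and wall thickness 9 mm (the base is also 9 mm thick). The base covers the whole footprint; the four walls stand on the base, with the y-facing walls full-width and the x-facing walls fitting between their inner faces.

The open box has a circular hole of radius 28 mm through its front wall, centred at (x = 67, z = 82).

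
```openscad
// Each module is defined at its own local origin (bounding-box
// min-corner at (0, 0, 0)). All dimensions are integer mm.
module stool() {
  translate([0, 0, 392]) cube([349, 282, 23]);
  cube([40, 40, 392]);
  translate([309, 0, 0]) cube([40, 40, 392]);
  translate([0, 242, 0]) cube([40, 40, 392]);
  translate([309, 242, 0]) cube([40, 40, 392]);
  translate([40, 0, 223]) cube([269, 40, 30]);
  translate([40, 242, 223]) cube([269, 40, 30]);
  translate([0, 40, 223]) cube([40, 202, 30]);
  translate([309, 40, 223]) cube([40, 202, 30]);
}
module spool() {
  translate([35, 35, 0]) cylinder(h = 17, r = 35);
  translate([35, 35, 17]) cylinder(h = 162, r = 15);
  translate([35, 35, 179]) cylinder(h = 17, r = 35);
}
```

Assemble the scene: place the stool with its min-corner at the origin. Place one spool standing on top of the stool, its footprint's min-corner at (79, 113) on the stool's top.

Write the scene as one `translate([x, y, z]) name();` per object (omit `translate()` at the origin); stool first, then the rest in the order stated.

stool();
translate([79, 113, 415]) spool();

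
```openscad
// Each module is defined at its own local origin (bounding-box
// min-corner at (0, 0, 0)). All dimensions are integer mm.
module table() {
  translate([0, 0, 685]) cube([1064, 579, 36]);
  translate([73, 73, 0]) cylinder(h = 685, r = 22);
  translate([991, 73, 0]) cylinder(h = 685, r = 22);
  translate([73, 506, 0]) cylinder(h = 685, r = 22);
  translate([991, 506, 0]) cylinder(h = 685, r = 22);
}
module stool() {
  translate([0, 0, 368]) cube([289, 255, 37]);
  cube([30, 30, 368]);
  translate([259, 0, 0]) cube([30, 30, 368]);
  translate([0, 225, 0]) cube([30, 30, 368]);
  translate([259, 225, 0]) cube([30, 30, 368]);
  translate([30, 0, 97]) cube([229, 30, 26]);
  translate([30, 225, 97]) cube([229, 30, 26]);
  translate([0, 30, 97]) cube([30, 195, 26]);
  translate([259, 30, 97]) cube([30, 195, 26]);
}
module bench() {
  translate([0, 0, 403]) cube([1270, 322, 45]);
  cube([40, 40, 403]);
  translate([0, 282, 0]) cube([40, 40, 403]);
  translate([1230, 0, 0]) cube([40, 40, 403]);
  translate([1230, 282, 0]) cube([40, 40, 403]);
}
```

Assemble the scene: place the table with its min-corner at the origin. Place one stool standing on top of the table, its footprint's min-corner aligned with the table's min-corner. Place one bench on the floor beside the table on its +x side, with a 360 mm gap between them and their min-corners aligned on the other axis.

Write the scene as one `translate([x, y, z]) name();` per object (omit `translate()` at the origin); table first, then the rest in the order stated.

table();
translate([0, 0, 721]) stool();
translate([1424, 0, 0]) bench();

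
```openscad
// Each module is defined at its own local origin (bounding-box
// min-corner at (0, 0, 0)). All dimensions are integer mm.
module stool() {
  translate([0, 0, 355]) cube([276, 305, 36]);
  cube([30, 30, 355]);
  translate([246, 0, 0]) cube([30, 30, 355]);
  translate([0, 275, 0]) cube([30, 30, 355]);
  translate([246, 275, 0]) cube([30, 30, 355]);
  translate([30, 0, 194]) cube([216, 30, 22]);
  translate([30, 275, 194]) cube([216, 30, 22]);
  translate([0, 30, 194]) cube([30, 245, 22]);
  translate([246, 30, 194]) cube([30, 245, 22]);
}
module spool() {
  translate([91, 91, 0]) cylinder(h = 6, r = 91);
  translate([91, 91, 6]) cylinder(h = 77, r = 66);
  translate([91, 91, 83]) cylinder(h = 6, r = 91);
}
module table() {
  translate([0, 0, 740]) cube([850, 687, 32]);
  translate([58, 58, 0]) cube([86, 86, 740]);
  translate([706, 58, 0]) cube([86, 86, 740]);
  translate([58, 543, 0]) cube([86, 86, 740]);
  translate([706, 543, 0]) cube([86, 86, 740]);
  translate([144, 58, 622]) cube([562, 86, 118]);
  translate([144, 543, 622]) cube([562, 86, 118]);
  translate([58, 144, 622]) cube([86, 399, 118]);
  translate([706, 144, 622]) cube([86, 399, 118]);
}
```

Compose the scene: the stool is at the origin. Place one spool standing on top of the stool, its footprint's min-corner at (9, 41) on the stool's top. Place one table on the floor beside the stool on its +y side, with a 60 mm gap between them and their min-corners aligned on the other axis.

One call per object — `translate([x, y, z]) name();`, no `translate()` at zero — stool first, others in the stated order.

stool();
translate([9, 41, 391]) spool();
translate([0, 365, 0]) table();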